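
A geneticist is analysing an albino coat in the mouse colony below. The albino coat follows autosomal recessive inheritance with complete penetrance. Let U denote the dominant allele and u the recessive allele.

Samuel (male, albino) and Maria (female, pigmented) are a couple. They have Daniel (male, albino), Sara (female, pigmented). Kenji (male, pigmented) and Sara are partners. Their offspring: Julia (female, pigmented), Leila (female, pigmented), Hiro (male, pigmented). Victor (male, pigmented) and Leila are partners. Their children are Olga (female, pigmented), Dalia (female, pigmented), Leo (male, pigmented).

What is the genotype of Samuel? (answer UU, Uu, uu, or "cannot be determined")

uu

Samuel is albino, so Samuel is uu.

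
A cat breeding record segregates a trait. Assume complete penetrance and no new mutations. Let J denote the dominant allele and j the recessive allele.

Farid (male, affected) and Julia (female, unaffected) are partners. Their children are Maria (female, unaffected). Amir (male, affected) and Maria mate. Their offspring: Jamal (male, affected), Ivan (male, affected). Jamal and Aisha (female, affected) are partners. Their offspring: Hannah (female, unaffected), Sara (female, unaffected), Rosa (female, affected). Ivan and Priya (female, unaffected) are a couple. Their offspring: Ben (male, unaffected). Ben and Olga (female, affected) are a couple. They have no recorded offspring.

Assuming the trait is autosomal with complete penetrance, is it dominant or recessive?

dominant

Jamal and Aisha are both affected yet have an unaffected child Hannah. Under a recessive model two affected parents are homozygous and every child would be affected, so the trait cannot be recessive.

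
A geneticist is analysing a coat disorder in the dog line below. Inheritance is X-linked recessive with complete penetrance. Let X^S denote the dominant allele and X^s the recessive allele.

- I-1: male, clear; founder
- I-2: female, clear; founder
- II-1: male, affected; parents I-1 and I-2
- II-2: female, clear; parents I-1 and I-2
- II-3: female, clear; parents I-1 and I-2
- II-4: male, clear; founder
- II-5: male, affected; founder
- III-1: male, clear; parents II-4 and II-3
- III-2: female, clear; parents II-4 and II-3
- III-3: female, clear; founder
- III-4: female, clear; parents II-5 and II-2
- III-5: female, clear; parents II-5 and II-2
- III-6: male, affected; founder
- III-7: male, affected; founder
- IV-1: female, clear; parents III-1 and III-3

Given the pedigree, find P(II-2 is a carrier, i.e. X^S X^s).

1/5

I-1 is clear, so I-1 is X^S Y.
I-2 is clear so carries S and passed s to II-1 (X^s Y), so I-2 is X^S X^s.
Their cross gives offspring ratios 1/2 X^S X^S : 1/2 X^S X^s. Conditioning on II-2 being clear, P(X^S X^s) = 1/2 / 1 = 1/2 before taking II-2's own offspring into account.
II-5 is affected, so II-5 is X^s Y.
Now use II-2's offspring. Probability of each recorded status — clear daughter III-4: 1/2 if II-2 is X^S X^s, 1 if X^S X^S; clear daughter III-5: 1/2 if II-2 is X^S X^s, 1 if X^S X^S.
Bayes: P(X^S X^s) = 1/2·1/4 / (1/2·1/4 + 1/2·1) = 1/5.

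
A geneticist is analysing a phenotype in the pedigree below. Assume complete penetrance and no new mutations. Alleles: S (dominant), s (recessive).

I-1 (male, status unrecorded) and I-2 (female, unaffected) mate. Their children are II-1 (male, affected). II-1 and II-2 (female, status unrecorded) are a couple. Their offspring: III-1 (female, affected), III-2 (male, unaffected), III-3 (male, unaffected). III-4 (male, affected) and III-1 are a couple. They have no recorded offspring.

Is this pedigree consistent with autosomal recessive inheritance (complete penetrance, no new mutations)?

A consistent assignment under autosomal recessive exists: I-1 Ss, I-2 Ss, II-1 ss, II-2 Ss, III-1 ss, III-2 Ss, III-3 Ss, III-4 ss.
In this assignment every recorded phenotype matches its genotype and every non-founder's genotype is obtainable from its parents' genotypes, so the pedigree is consistent.

Yes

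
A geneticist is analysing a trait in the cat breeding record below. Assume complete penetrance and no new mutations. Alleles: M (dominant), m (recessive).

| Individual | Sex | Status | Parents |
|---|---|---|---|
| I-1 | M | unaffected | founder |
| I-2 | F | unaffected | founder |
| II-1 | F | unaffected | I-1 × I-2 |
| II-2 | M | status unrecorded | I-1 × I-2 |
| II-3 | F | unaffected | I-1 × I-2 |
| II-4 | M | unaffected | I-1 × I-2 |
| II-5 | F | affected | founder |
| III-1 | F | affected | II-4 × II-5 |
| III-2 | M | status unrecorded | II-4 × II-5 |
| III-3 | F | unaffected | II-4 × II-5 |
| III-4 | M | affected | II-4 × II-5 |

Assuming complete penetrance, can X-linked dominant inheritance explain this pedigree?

A consistent assignment under X-linked dominant exists: I-1 X^m Y, I-2 X^m X^m, II-1 X^m X^m, II-2 X^m Y, II-3 X^m X^m, II-4 X^m Y, II-5 X^M X^m, III-1 X^M X^m, III-2 X^M Y, III-3 X^m X^m, III-4 X^M Y.
In this assignment every recorded phenotype matches its genotype and every non-founder's genotype is obtainable from its parents' genotypes, so the pedigree is consistent.

Yes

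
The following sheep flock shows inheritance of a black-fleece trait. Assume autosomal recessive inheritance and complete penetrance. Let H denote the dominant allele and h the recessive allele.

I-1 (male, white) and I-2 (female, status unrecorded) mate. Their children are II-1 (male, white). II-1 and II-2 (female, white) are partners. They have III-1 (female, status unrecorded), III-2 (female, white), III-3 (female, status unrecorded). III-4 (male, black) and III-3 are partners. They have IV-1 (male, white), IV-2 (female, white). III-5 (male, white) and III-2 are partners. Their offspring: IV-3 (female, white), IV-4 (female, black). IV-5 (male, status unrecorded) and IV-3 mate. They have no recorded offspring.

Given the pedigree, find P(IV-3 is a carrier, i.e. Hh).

III-5 is white so carries H and passed h to IV-4 (hh), so III-5 is Hh.
III-2 is white so carries H and passed h to IV-4 (hh), so III-2 is Hh.
Their cross gives offspring ratios 1/4 HH : 1/2 Hh : 1/4 hh. Conditioning on IV-3 being white, P(Hh) = 1/2 / 3/4 = 2/3.

2/3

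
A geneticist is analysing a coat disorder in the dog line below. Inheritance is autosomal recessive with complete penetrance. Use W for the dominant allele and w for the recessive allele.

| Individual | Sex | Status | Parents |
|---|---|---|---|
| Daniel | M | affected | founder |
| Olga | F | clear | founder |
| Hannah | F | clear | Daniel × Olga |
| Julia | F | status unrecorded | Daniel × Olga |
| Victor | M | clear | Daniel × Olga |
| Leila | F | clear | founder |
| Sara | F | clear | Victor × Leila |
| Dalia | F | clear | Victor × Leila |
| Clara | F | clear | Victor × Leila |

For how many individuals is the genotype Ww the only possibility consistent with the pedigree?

Obligate heterozygotes: Hannah is clear so carries W and received w from Daniel (ww), so Hannah is Ww; Victor is clear so carries W and received w from Daniel (ww), so Victor is Ww.
Every other individual is either homozygous by phenotype or has at least one consistent homozygous assignment, so the count is 2.

2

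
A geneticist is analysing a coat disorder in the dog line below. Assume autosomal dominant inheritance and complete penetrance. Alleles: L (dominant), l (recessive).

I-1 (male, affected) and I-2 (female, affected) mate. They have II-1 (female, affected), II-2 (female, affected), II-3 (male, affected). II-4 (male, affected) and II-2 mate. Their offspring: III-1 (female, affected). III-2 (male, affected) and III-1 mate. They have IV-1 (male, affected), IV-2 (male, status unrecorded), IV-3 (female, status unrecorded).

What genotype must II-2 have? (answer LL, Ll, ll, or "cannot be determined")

II-2's phenotype allows LL or Ll, and no parent or child forces a single allele at both positions; consistent genotype assignments exist with II-2 as LL or Ll.

cannot be determined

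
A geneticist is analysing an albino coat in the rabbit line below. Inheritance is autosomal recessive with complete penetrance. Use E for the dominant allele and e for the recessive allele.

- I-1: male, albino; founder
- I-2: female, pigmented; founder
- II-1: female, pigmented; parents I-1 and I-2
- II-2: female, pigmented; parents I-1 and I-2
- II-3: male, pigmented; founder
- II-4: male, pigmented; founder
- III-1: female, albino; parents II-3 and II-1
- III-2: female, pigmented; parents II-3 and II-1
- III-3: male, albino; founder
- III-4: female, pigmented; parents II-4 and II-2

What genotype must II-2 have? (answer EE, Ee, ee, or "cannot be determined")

Ee

From phenotype alone, II-2 is EE or Ee.
II-2 is pigmented so carries E and received e from I-1 (ee), so II-2 is Ee.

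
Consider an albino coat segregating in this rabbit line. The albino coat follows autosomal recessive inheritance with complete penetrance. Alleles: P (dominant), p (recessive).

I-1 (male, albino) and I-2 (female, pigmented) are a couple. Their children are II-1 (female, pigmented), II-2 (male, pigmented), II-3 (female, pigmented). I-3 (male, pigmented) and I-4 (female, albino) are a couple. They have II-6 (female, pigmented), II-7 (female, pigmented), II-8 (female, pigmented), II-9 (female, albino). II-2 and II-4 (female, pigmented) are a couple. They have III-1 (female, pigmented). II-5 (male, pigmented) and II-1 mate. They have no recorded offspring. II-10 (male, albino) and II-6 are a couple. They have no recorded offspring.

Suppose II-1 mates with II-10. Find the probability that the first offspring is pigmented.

II-1 is pigmented so carries P and received p from I-1 (pp), so II-1 is Pp.
II-10 is albino, so II-10 is pp.
The cross gives 1/2 Pp : 1/2 pp, so P(offspring is pigmented) = 1/2.

1/2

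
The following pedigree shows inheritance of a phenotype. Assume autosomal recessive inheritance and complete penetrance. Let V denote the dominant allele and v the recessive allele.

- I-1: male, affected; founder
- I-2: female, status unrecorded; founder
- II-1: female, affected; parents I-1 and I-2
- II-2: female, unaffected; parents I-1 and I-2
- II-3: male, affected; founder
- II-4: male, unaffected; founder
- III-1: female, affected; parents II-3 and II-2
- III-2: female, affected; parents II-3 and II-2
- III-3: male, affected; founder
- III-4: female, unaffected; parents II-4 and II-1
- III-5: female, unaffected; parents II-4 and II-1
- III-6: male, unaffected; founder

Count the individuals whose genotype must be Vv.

4

Obligate heterozygotes: I-2 passed V to II-2 (Vv, whose v came from I-1) and passed v to II-1 (vv), so I-2 is Vv; II-2 is unaffected so carries V and received v from I-1 (vv), so II-2 is Vv; III-4 is unaffected so carries V and received v from II-1 (vv), so III-4 is Vv; III-5 is unaffected so carries V and received v from II-1 (vv), so III-5 is Vv.
Every other individual is either homozygous by phenotype or has at least one consistent homozygous assignment, so the count is 4.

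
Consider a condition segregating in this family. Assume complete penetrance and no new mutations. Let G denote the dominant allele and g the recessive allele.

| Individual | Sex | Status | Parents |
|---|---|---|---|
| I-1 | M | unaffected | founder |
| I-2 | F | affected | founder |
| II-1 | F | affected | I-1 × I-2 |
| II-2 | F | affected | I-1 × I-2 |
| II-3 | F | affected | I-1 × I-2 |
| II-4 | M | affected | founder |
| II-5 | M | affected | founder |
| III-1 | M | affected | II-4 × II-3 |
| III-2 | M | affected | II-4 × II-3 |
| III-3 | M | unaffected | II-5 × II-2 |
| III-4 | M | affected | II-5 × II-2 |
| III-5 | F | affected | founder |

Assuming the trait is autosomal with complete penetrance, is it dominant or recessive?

II-5 and II-2 are both affected yet have an unaffected child III-3. Under a recessive model two affected parents are homozygous and every child would be affected, so the trait cannot be recessive.

dominant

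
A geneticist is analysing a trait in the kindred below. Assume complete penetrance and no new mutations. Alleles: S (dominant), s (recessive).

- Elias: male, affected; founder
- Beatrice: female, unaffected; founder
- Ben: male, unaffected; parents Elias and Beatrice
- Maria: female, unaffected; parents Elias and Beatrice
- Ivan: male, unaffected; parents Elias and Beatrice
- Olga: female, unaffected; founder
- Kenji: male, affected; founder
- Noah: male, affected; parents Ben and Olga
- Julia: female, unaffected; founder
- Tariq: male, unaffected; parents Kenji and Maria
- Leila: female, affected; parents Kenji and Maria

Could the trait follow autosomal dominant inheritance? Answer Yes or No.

Under autosomal dominant, Noah (affected, male) cannot arise from Ben (unaffected) × Olga (unaffected).

No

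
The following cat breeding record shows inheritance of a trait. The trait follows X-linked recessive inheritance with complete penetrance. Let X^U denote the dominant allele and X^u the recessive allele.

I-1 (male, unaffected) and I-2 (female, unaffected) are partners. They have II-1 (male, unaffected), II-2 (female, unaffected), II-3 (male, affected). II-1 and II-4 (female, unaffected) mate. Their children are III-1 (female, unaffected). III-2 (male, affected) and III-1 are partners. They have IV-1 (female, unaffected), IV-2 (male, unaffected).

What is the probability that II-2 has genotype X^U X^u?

1/2

I-1 is unaffected, so I-1 is X^U Y.
I-2 is unaffected so carries U and passed u to II-3 (X^u Y), so I-2 is X^U X^u.
Their cross gives offspring ratios 1/2 X^U X^U : 1/2 X^U X^u. Conditioning on II-2 being unaffected, P(X^U X^u) = 1/2 / 1 = 1/2.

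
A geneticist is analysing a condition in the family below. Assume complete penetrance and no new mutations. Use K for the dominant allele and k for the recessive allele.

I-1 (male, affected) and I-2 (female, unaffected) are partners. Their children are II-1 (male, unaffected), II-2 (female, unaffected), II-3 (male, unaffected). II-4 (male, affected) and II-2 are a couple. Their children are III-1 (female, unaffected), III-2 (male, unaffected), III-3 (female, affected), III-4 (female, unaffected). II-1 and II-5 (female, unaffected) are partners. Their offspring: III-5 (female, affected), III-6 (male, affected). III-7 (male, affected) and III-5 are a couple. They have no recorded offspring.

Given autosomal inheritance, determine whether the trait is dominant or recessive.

recessive

II-1 and II-5 are both unaffected yet have an affected child III-5. Under dominance, an affected child requires at least one affected parent, so the trait cannot be dominant.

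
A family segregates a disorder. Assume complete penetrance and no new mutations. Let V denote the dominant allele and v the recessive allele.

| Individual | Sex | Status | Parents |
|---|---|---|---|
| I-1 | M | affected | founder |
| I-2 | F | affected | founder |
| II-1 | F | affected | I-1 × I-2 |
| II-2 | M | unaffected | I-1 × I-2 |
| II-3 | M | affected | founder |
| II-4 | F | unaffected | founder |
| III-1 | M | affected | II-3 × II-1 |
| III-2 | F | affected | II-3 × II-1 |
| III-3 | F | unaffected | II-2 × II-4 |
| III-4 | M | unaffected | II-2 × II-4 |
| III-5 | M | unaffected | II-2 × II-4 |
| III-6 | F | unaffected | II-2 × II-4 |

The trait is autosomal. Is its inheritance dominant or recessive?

I-1 and I-2 are both affected yet have an unaffected child II-2. Under a recessive model two affected parents are homozygous and every child would be affected, so the trait cannot be recessive.

dominant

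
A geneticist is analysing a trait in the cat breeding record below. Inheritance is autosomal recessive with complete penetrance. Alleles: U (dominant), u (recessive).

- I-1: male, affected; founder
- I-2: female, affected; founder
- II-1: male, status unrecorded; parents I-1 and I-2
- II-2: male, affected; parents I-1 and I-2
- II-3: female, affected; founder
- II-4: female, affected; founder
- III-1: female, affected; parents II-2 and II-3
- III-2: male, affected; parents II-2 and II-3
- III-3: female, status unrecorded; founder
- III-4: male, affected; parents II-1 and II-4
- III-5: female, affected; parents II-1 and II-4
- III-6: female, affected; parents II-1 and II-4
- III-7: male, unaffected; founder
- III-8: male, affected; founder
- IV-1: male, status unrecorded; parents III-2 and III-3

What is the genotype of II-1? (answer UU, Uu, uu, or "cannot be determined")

uu

From phenotype alone, II-1 is UU or Uu or uu.
II-1 received u from I-1 (uu) and received u from I-2 (uu), so II-1 is uu.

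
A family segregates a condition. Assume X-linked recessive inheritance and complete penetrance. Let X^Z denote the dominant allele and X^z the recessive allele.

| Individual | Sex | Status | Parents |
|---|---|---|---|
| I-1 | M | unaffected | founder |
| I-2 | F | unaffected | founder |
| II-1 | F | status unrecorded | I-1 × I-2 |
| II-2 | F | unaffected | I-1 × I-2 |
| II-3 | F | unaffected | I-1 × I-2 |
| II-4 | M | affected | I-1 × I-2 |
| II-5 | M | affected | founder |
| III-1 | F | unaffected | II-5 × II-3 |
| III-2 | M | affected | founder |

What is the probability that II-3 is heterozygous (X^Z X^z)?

1/3

I-1 is unaffected, so I-1 is X^Z Y.
I-2 is unaffected so carries Z and passed z to II-4 (X^z Y), so I-2 is X^Z X^z.
Their cross gives offspring ratios 1/2 X^Z X^Z : 1/2 X^Z X^z. Conditioning on II-3 being unaffected, P(X^Z X^z) = 1/2 / 1 = 1/2 before taking II-3's own offspring into account.
II-5 is affected, so II-5 is X^z Y.
Now use II-3's offspring. Probability of each recorded status — unaffected daughter III-1: 1/2 if II-3 is X^Z X^z, 1 if X^Z X^Z.
Bayes: P(X^Z X^z) = 1/2·1/2 / (1/2·1/2 + 1/2·1) = 1/3.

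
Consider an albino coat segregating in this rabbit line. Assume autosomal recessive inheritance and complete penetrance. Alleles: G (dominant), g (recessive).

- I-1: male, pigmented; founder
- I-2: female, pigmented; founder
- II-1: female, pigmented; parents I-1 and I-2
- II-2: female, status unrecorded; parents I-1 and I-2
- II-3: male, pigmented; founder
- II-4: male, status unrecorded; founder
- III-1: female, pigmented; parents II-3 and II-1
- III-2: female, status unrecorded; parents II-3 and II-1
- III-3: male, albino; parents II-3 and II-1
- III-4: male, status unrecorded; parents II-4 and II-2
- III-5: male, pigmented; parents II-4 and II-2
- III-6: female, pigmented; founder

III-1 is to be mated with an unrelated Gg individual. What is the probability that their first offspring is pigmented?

5/6

II-3 is pigmented so carries G and passed g to III-3 (gg), so II-3 is Gg.
II-1 is pigmented so carries G and passed g to III-3 (gg), so II-1 is Gg.
III-1 is a pigmented offspring of II-3 (Gg) × II-1 (Gg), whose cross gives 1/4 GG : 1/2 Gg : 1/4 gg; conditioning on being pigmented, III-1 is GG with probability 1/3, Gg with probability 2/3.
Summing over parental genotype combinations, P(offspring is pigmented) = 1/3·1 + 2/3·3/4 = 5/6.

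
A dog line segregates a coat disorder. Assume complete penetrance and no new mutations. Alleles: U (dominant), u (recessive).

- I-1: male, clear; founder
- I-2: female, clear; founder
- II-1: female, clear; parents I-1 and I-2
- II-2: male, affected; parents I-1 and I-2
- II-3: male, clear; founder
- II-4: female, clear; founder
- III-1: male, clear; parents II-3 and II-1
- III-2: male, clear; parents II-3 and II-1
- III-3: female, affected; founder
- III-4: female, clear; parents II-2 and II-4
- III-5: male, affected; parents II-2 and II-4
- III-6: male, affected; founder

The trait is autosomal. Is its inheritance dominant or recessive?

I-1 and I-2 are both clear yet have an affected child II-2. Under dominance, an affected child requires at least one affected parent, so the trait cannot be dominant.

recessive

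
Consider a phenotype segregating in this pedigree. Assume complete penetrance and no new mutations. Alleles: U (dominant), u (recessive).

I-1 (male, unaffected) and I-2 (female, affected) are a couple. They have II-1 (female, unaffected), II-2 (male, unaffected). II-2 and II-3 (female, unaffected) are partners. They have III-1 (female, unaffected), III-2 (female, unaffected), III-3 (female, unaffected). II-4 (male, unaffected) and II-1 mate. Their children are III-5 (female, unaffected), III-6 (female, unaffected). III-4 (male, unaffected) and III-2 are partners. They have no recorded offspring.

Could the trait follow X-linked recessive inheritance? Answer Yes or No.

No

Under X-linked recessive, II-2 (unaffected, male) cannot arise from I-1 (unaffected) × I-2 (affected).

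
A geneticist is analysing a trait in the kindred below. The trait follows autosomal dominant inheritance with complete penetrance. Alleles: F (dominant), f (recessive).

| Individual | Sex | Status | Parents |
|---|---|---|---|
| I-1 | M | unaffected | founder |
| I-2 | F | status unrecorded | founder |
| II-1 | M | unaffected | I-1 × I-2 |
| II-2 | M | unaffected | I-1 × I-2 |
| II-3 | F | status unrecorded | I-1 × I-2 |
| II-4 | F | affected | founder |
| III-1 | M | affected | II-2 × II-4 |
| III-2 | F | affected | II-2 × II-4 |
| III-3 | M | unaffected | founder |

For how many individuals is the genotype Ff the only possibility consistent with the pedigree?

2

Obligate heterozygotes: III-1 is affected so carries F and received f from II-2 (ff), so III-1 is Ff; III-2 is affected so carries F and received f from II-2 (ff), so III-2 is Ff.
Every other individual is either homozygous by phenotype or has at least one consistent homozygous assignment, so the count is 2.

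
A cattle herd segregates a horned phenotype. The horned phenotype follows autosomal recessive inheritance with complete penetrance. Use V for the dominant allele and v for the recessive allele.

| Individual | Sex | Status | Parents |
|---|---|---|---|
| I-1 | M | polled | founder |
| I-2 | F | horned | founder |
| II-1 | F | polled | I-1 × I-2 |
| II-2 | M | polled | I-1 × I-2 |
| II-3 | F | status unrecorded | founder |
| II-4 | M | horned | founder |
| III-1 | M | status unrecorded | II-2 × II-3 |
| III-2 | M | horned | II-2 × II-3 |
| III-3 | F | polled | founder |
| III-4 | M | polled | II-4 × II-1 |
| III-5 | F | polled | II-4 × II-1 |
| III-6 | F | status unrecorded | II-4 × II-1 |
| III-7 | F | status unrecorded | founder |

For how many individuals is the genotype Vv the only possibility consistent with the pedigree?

Obligate heterozygotes: II-1 is polled so carries V and received v from I-2 (vv), so II-1 is Vv; II-2 is polled so carries V and received v from I-2 (vv), so II-2 is Vv; III-4 is polled so carries V and received v from II-4 (vv), so III-4 is Vv; III-5 is polled so carries V and received v from II-4 (vv), so III-5 is Vv.
Every other individual is either homozygous by phenotype or has at least one consistent homozygous assignment, so the count is 4.

4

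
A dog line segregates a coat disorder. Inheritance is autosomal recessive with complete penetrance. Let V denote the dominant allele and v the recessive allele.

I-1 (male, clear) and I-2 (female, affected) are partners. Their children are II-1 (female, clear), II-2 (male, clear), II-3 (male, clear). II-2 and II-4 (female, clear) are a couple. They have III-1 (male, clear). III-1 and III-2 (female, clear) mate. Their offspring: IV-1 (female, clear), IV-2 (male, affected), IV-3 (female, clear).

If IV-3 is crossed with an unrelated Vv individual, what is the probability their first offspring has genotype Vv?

III-1 is clear so carries V and passed v to IV-2 (vv), so III-1 is Vv.
III-2 is clear so carries V and passed v to IV-2 (vv), so III-2 is Vv.
IV-3 is a clear offspring of III-1 (Vv) × III-2 (Vv), whose cross gives 1/4 VV : 1/2 Vv : 1/4 vv; conditioning on being clear, IV-3 is VV with probability 1/3, Vv with probability 2/3.
Summing over parental genotype combinations, P(offspring has genotype Vv) = 1/3·1/2 + 2/3·1/2 = 1/2.

1/2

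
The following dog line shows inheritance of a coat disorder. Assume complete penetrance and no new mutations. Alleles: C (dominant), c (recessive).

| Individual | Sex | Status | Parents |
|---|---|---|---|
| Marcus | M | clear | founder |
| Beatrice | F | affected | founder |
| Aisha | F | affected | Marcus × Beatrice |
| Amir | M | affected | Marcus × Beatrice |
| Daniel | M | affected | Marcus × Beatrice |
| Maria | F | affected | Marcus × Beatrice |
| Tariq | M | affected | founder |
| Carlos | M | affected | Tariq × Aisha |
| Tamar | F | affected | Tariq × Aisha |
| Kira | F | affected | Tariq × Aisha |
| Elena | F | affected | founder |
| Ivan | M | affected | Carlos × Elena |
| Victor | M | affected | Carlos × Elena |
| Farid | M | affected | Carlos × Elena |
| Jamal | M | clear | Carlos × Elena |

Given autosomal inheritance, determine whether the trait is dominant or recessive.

Carlos and Elena are both affected yet have a clear child Jamal. Under a recessive model two affected parents are homozygous and every child would be affected, so the trait cannot be recessive.

dominant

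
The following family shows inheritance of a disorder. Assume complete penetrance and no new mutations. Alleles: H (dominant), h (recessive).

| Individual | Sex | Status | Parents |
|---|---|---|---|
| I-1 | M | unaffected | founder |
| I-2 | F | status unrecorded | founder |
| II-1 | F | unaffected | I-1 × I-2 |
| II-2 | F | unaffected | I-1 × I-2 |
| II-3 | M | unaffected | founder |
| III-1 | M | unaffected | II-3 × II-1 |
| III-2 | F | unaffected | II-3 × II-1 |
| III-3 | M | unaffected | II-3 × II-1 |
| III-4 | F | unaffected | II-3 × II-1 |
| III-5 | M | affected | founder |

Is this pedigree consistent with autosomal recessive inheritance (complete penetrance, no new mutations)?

Yes

A consistent assignment under autosomal recessive exists: I-1 HH, I-2 HH, II-1 HH, II-2 HH, II-3 HH, III-1 HH, III-2 HH, III-3 HH, III-4 HH, III-5 hh.
In this assignment every recorded phenotype matches its genotype and every non-founder's genotype is obtainable from its parents' genotypes, so the pedigree is consistent.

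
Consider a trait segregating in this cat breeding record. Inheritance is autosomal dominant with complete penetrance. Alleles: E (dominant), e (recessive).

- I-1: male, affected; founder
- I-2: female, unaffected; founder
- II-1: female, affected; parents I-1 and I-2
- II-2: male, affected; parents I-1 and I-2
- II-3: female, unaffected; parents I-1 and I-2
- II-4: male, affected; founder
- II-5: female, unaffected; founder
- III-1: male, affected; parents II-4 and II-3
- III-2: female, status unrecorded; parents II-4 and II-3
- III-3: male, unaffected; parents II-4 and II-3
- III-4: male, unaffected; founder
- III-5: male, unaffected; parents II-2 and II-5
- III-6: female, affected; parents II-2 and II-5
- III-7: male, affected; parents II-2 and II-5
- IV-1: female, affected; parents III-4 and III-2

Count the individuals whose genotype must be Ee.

Obligate heterozygotes: I-1 is affected so carries E and passed e to II-3 (ee), so I-1 is Ee; II-1 is affected so carries E and received e from I-2 (ee), so II-1 is Ee; II-2 is affected so carries E and received e from I-2 (ee), so II-2 is Ee; II-4 is affected so carries E and passed e to III-3 (ee), so II-4 is Ee; III-1 is affected so carries E and received e from II-3 (ee), so III-1 is Ee; III-2 passed E to IV-1 (Ee, whose e came from III-4) and received e from II-3 (ee), so III-2 is Ee; III-6 is affected so carries E and received e from II-5 (ee), so III-6 is Ee; III-7 is affected so carries E and received e from II-5 (ee), so III-7 is Ee; IV-1 is affected so carries E and received e from III-4 (ee), so IV-1 is Ee.
Every other individual is either homozygous by phenotype or has at least one consistent homozygous assignment, so the count is 9.

9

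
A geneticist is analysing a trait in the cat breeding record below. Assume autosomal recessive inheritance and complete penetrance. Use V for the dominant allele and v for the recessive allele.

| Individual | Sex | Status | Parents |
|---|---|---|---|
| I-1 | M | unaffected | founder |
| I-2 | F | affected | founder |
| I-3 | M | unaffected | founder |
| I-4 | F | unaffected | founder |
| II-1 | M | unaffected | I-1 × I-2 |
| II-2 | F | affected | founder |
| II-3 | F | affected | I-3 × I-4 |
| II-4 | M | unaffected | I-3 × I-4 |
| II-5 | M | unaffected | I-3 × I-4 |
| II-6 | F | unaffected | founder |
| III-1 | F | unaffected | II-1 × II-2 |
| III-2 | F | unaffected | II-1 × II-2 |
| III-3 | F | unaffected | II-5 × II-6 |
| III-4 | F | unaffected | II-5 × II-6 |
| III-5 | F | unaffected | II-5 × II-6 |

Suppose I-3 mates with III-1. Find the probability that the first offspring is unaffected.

I-3 is unaffected so carries V and passed v to II-3 (vv), so I-3 is Vv.
III-1 is unaffected so carries V and received v from II-2 (vv), so III-1 is Vv.
The cross gives 1/4 VV : 1/2 Vv : 1/4 vv, so P(offspring is unaffected) = 3/4.

3/4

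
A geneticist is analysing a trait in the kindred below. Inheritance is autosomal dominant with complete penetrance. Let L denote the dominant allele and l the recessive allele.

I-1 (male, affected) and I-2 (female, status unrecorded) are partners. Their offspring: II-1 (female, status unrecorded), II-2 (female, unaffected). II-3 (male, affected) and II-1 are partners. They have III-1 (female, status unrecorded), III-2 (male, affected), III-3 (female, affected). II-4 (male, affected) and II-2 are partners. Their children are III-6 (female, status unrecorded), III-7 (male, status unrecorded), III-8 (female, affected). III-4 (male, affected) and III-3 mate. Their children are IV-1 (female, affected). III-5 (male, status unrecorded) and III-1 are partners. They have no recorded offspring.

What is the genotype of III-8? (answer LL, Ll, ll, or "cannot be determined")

From phenotype alone, III-8 is LL or Ll.
III-8 is affected so carries L and received l from II-2 (ll), so III-8 is Ll.

Ll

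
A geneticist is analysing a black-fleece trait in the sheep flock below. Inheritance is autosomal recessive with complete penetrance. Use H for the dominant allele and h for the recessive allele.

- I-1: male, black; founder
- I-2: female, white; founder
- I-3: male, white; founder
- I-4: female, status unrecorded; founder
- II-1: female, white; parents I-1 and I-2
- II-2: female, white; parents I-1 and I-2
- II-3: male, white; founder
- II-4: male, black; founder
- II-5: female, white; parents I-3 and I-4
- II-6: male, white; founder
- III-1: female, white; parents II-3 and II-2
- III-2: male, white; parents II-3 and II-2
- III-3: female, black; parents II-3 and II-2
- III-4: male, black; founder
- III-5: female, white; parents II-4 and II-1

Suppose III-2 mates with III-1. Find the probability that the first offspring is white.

II-3 is white so carries H and passed h to III-3 (hh), so II-3 is Hh.
II-2 is white so carries H and received h from I-1 (hh), so II-2 is Hh.
III-2 is a white offspring of II-3 (Hh) × II-2 (Hh), whose cross gives 1/4 HH : 1/2 Hh : 1/4 hh; conditioning on being white, III-2 is HH with probability 1/3, Hh with probability 2/3.
III-1 is a white offspring of II-3 (Hh) × II-2 (Hh), whose cross gives 1/4 HH : 1/2 Hh : 1/4 hh; conditioning on being white, III-1 is HH with probability 1/3, Hh with probability 2/3.
Summing over parental genotype combinations, P(offspring is white) = 1/9·1 + 2/9·1 + 2/9·1 + 4/9·3/4 = 8/9.

8/9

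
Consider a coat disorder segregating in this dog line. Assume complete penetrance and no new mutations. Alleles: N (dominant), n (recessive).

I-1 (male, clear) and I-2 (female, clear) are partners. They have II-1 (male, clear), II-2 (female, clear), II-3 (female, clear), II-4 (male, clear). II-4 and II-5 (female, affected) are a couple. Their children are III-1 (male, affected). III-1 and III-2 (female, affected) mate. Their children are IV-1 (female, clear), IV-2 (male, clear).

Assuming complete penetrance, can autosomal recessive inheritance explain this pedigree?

Under autosomal recessive, IV-1 (clear, female) cannot arise from III-1 (affected) × III-2 (affected).

No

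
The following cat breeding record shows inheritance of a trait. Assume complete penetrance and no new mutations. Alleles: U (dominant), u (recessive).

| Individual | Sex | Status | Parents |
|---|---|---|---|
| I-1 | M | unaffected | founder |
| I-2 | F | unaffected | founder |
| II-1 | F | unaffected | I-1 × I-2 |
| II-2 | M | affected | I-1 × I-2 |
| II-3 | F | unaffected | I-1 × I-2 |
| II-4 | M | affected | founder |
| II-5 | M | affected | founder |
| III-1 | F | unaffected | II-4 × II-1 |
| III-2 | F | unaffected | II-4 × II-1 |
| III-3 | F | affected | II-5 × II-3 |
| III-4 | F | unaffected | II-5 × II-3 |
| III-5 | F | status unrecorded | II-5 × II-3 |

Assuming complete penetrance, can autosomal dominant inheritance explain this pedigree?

No

Under autosomal dominant, II-2 (affected, male) cannot arise from I-1 (unaffected) × I-2 (unaffected).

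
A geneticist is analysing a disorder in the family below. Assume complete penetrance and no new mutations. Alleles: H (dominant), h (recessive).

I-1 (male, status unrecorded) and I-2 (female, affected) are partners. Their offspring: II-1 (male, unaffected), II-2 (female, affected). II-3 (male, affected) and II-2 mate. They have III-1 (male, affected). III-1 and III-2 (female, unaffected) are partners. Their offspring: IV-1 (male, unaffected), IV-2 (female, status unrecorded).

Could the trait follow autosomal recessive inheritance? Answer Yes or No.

Yes

A consistent assignment under autosomal recessive exists: I-1 Hh, I-2 hh, II-1 Hh, II-2 hh, II-3 hh, III-1 hh, III-2 HH, IV-1 Hh, IV-2 Hh.
In this assignment every recorded phenotype matches its genotype and every non-founder's genotype is obtainable from its parents' genotypes, so the pedigree is consistent.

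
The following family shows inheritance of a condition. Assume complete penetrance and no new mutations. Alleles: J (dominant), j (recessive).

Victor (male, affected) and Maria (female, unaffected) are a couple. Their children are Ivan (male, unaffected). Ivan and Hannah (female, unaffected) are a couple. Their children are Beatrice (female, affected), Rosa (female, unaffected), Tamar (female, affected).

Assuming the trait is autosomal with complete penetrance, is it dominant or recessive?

Ivan and Hannah are both unaffected yet have an affected child Beatrice. Under dominance, an affected child requires at least one affected parent, so the trait cannot be dominant.

recessive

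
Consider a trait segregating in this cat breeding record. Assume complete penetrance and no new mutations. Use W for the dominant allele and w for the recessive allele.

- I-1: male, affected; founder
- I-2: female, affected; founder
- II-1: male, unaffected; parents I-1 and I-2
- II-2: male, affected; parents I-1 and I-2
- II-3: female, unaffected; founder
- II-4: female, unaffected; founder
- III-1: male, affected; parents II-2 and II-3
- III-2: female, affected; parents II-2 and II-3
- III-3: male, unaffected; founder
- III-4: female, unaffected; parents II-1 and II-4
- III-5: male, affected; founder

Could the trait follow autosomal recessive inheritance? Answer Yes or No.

No

Under autosomal recessive, II-1 (unaffected, male) cannot arise from I-1 (affected) × I-2 (affected).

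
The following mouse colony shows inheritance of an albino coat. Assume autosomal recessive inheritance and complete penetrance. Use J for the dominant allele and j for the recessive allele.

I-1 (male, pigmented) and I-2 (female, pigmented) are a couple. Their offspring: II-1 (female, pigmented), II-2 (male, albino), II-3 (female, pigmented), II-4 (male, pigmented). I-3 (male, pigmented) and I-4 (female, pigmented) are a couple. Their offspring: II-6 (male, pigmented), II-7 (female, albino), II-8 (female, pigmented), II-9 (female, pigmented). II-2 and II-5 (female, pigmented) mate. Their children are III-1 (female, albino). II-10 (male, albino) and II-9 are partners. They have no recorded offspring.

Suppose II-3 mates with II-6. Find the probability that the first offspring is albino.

I-1 is pigmented so carries J and passed j to II-2 (jj), so I-1 is Jj.
I-2 is pigmented so carries J and passed j to II-2 (jj), so I-2 is Jj.
II-3 is a pigmented offspring of I-1 (Jj) × I-2 (Jj), whose cross gives 1/4 JJ : 1/2 Jj : 1/4 jj; conditioning on being pigmented, II-3 is JJ with probability 1/3, Jj with probability 2/3.
I-3 is pigmented so carries J and passed j to II-7 (jj), so I-3 is Jj.
I-4 is pigmented so carries J and passed j to II-7 (jj), so I-4 is Jj.
II-6 is a pigmented offspring of I-3 (Jj) × I-4 (Jj), whose cross gives 1/4 JJ : 1/2 Jj : 1/4 jj; conditioning on being pigmented, II-6 is JJ with probability 1/3, Jj with probability 2/3.
Summing over parental genotype combinations, P(offspring is albino) = 4/9·1/4 = 1/9.

1/9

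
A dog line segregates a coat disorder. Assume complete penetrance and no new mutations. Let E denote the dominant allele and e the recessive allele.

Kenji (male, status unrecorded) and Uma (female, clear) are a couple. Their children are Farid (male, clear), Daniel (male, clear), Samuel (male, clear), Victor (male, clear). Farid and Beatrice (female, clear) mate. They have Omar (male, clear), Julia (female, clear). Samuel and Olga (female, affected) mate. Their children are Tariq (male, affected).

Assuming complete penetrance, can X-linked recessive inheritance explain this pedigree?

Yes

A consistent assignment under X-linked recessive exists: Kenji X^E Y, Uma X^E X^E, Farid X^E Y, Daniel X^E Y, Samuel X^E Y, Victor X^E Y, Beatrice X^E X^E, Olga X^e X^e, Omar X^E Y, Julia X^E X^E, Tariq X^e Y.
In this assignment every recorded phenotype matches its genotype and every non-founder's genotype is obtainable from its parents' genotypes, so the pedigree is consistent.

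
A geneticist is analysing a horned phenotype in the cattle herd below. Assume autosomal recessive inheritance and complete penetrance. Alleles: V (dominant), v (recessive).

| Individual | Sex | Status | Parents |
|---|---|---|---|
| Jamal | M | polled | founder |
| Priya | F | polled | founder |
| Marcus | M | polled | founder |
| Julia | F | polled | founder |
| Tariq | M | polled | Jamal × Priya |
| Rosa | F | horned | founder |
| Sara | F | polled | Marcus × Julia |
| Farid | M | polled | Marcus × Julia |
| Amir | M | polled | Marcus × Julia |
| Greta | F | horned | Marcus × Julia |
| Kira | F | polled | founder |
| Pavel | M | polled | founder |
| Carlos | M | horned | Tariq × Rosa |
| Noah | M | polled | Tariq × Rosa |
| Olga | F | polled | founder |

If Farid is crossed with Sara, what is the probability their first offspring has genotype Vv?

Marcus is polled so carries V and passed v to Greta (vv), so Marcus is Vv.
Julia is polled so carries V and passed v to Greta (vv), so Julia is Vv.
Farid is a polled offspring of Marcus (Vv) × Julia (Vv), whose cross gives 1/4 VV : 1/2 Vv : 1/4 vv; conditioning on being polled, Farid is VV with probability 1/3, Vv with probability 2/3.
Sara is a polled offspring of Marcus (Vv) × Julia (Vv), whose cross gives 1/4 VV : 1/2 Vv : 1/4 vv; conditioning on being polled, Sara is VV with probability 1/3, Vv with probability 2/3.
Summing over parental genotype combinations, P(offspring has genotype Vv) = 2/9·1/2 + 2/9·1/2 + 4/9·1/2 = 4/9.

4/9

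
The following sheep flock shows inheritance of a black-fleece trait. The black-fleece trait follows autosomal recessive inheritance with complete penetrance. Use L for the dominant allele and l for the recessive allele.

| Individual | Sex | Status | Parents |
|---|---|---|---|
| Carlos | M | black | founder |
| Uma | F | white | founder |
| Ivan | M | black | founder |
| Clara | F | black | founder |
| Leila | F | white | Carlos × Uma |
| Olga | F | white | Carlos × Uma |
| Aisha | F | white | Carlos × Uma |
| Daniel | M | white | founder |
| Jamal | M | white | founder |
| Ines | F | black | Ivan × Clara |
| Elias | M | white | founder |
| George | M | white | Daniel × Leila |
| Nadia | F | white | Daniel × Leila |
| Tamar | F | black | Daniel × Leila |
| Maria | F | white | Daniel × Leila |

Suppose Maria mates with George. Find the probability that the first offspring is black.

Daniel is white so carries L and passed l to Tamar (ll), so Daniel is Ll.
Leila is white so carries L and received l from Carlos (ll), so Leila is Ll.
Maria is a white offspring of Daniel (Ll) × Leila (Ll), whose cross gives 1/4 LL : 1/2 Ll : 1/4 ll; conditioning on being white, Maria is LL with probability 1/3, Ll with probability 2/3.
George is a white offspring of Daniel (Ll) × Leila (Ll), whose cross gives 1/4 LL : 1/2 Ll : 1/4 ll; conditioning on being white, George is LL with probability 1/3, Ll with probability 2/3.
Summing over parental genotype combinations, P(offspring is black) = 4/9·1/4 = 1/9.

1/9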